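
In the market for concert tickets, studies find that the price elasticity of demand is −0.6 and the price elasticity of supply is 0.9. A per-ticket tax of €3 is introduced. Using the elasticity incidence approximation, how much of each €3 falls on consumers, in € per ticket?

Incidence ratio: consumers' share ≈ εs / (εs + |εd|) = 0.9 / (0.9 + 0.6) = 0.6.
So consumers bear ≈ 0.6 × €3 = €1.8; sellers bear €1.2.

Consumers bear ≈ €1.8 per ticket.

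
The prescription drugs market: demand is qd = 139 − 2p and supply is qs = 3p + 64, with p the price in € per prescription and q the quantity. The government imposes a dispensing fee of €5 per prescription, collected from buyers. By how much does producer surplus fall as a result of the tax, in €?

Without the tax, 139 − 2p = 3p + 64 gives 5p = 75, so p* = €15 and q* = 109.
With the tax collected from buyers, demand (in seller-price terms) shifts: qd = 139 − 2(p + 5).
New equilibrium: buyers pay €18, sellers receive €13, q = 103. (Wedge: pb − ps = 5.)
ΔPS is the trapezoid between Q = 103 and Q = 109 of height €2: ½ · (109 + 103) · 2 = €212.

Producer surplus falls by €212.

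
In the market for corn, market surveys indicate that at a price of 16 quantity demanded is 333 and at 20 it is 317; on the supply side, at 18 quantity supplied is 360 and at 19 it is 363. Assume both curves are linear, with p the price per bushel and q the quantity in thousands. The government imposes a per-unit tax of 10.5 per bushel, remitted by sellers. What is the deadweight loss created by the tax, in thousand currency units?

Demand slope: (317 − 333)/(20 − 16) = -4, so qd = 397 − 4p.
Supply slope: (363 − 360)/(19 − 18) = 3, so qs = 3p + 306.
Before the tax: set 397 − 4p = 3p + 306 → p* = 13, q* = 345.
With the tax collected from sellers, supply shifts: qs = 3(p − 10.5) + 306.
New equilibrium: buyers pay 17.5, sellers receive 7, q = 327. (Wedge: pb − ps = 10.5.)
Quantity falls by |ΔQ| = |345 − 327| = 18.
DWL = ½ · t · |ΔQ| = ½ · 10.5 · 18 = 94.5.

Deadweight loss = 94.5 thousand.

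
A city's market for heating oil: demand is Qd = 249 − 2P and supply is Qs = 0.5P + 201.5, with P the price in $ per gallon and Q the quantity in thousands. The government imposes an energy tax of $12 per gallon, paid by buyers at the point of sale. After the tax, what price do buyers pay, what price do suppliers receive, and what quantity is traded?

Buyers pay $21.4; suppliers receive $9.4; quantity = 206.2.

Without the tax, 249 − 2P = 0.5P + 201.5 gives 2.5P = 47.5, so P* = $19 and Q* = 211.
With the tax collected from buyers, demand (in seller-price terms) shifts: Qd = 249 − 2(P + 12).
Solving gives Q = 206.2 with buyers paying $21.4 and suppliers receiving $9.4 (the $12 wedge).
The less price-elastic side of the market bears the larger share of a per-unit tax.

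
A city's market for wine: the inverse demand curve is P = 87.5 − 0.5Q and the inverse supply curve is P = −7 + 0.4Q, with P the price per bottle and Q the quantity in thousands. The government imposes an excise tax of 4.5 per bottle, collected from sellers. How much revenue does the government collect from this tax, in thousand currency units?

Rewrite in direct form: Qd = 175 − 2P and Qs = 2.5P + 17.5.
Without the tax, 175 − 2P = 2.5P + 17.5 gives 4.5P = 157.5, so P* = 35 and Q* = 105.
With the tax collected from sellers, supply shifts: Qs = 2.5(P − 4.5) + 17.5.
New equilibrium: consumers pay 37.5, sellers receive 33, Q = 100. (Wedge: Pb − Ps = 4.5.)
Revenue = t · Q = 4.5 · 100 = 450.

Tax revenue = 450 thousand.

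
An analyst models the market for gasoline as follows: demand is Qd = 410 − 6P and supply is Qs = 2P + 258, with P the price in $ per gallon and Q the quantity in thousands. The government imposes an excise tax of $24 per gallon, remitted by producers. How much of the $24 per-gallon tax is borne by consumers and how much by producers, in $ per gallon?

Consumers bear $6 per gallon; producers bear $18 per gallon.

Without the tax, 410 − 6P = 2P + 258 gives 8P = 152, so P* = $19 and Q* = 296.
With the tax collected from producers, supply shifts: Qs = 2(P − 24) + 258.
Solving gives Q = 260 with consumers paying $25 and producers receiving $1 (the $24 wedge).
Burden on consumers: $6; on producers: $18. (They sum to $24.)
The less price-elastic side of the market bears the larger share of a per-unit tax.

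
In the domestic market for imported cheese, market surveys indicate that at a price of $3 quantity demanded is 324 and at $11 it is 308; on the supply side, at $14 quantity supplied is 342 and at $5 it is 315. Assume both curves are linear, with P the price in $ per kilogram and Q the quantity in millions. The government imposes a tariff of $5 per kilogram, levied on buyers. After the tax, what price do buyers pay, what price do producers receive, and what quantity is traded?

Demand slope: (308 − 324)/(11 − 3) = -2, so Qd = 330 − 2P.
Supply slope: (315 − 342)/(5 − 14) = 3, so Qs = 3P + 300.
Before the tax: set 330 − 2P = 3P + 300 → P* = $6, Q* = 318.
With the tax collected from buyers, demand (in seller-price terms) shifts: Qd = 330 − 2(P + 5).
Solving gives Q = 312 with buyers paying $9 and producers receiving $4 (the $5 wedge).
The less price-elastic side of the market bears the larger share of a per-unit tax.

Buyers pay $9; producers receive $4; quantity = 312.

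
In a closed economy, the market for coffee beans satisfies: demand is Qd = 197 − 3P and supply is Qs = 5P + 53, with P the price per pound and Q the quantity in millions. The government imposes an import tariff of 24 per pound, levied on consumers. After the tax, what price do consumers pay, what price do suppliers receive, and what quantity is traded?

Without the tax, 197 − 3P = 5P + 53 gives 8P = 144, so P* = 18 and Q* = 143.
With the tax collected from consumers, demand (in seller-price terms) shifts: Qd = 197 − 3(P + 24).
Solving gives Q = 98 with consumers paying 33 and suppliers receiving 9 (the 24 wedge).
The less price-elastic side of the market bears the larger share of a per-unit tax.

Consumers pay 33; suppliers receive 9; quantity = 98.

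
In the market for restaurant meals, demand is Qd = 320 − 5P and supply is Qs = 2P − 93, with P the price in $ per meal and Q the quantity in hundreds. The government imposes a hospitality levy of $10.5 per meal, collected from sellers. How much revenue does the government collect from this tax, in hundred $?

Tax revenue = $105 hundred.

Without the tax, 320 − 5P = 2P − 93 gives 7P = 413, so P* = $59 and Q* = 25.
With the tax collected from sellers, supply shifts: Qs = 2(P − 10.5) − 93.
New equilibrium: consumers pay $62, sellers receive $51.5, Q = 10. (Wedge: Pb − Ps = 10.5.)
Revenue = t · Q = 10.5 · 10 = $105.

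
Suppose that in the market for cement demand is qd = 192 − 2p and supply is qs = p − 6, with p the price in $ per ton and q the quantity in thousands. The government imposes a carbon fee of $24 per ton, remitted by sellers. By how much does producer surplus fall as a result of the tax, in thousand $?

Producer surplus falls by $832 thousand.

Before the tax: set 192 − 2p = p − 6 → p* = $66, q* = 60.
With the tax collected from sellers, supply shifts: qs = (p − 24) − 6.
Solving gives q = 44 with consumers paying $74 and sellers receiving $50 (the $24 wedge).
ΔPS is the trapezoid between Q = 44 and Q = 60 of height $16: ½ · (60 + 44) · 16 = $832.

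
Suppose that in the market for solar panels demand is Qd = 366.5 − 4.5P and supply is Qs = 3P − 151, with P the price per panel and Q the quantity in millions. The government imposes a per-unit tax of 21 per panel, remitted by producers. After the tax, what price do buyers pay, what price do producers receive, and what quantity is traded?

Before the tax: set 366.5 − 4.5P = 3P − 151 → P* = 69, Q* = 56.
With the tax collected from producers, supply shifts: Qs = 3(P − 21) − 151.
Solving gives Q = 18.2 with buyers paying 77.4 and producers receiving 56.4 (the 21 wedge).

Buyers pay 77.4; producers receive 56.4; quantity = 18.2.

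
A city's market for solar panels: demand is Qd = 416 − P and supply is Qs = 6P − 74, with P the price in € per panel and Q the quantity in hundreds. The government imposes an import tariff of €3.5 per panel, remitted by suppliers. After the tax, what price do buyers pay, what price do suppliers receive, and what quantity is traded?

Buyers pay €73; suppliers receive €69.5; quantity = 343.

Without the tax, 416 − P = 6P − 74 gives 7P = 490, so P* = €70 and Q* = 346.
With the tax collected from suppliers, supply shifts: Qs = 6(P − 3.5) − 74.
Solving gives Q = 343 with buyers paying €73 and suppliers receiving €69.5 (the €3.5 wedge).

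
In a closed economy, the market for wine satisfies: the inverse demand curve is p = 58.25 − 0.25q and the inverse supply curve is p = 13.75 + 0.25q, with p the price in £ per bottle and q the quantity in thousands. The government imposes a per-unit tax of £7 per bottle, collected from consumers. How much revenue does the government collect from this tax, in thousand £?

Tax revenue = £525 thousand.

Inverting to q(p) form: qd = 233 − 4p; qs = 4p − 55.
Without the tax, 233 − 4p = 4p − 55 gives 8p = 288, so p* = £36 and q* = 89.
With the tax collected from consumers, demand (in seller-price terms) shifts: qd = 233 − 4(p + 7).
New equilibrium: consumers pay £39.5, suppliers receive £32.5, q = 75. (Wedge: pb − ps = 7.)
Revenue = t · Q = 7 · 75 = £525.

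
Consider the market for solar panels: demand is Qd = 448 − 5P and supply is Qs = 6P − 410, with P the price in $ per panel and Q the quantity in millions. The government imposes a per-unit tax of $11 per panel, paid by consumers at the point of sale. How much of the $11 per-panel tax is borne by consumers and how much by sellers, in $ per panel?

Before the tax: set 448 − 5P = 6P − 410 → P* = $78, Q* = 58.
With the tax collected from consumers, demand (in seller-price terms) shifts: Qd = 448 − 5(P + 11).
New equilibrium: consumers pay $84, sellers receive $73, Q = 28. (Wedge: Pb − Ps = 11.)
Burden on consumers: $6; on sellers: $5. (They sum to $11.)

Consumers bear $6 per panel; sellers bear $5 per panel.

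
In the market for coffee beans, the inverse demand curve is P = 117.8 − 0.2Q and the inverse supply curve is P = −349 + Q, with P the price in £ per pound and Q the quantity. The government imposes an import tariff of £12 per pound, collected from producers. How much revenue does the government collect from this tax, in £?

Inverting to Q(P) form: Qd = 589 − 5P; Qs = P + 349.
Without the tax, 589 − 5P = P + 349 gives 6P = 240, so P* = £40 and Q* = 389.
With the tax collected from producers, supply shifts: Qs = (P − 12) + 349.
New equilibrium: buyers pay £42, producers receive £30, Q = 379. (Wedge: Pb − Ps = 12.)
Revenue = t · Q = 12 · 379 = £4548.

Tax revenue = £4548.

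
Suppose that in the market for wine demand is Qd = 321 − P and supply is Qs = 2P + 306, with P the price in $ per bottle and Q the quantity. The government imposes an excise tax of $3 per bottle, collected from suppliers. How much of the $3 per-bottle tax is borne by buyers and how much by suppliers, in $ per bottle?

Buyers bear $2 per bottle; suppliers bear $1 per bottle.

Before the tax: set 321 − P = 2P + 306 → P* = $5, Q* = 316.
With the tax collected from suppliers, supply shifts: Qs = 2(P − 3) + 306.
New equilibrium: buyers pay $7, suppliers receive $4, Q = 314. (Wedge: Pb − Ps = 3.)
Burden on buyers: $2; on suppliers: $1. (They sum to $3.)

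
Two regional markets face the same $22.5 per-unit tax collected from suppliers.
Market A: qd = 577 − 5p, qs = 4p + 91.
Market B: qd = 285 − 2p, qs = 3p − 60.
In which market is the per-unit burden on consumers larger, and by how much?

Market B, by $3.5.

Market A: pre-tax p* = $54, q* = 307; post-tax q = 257; per-unit burden on consumers = $10.
Market B: pre-tax p* = $69, q* = 147; post-tax q = 120; per-unit burden on consumers = $13.5.
Difference: $10 vs $13.5 → market B is larger by $3.5.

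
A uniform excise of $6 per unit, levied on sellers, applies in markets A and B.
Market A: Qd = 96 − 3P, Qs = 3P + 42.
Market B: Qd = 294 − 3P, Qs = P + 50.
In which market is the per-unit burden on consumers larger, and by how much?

Market A, by $1.5.

Market A: pre-tax P* = $9, Q* = 69; post-tax Q = 60; per-unit burden on consumers = $3.
Market B: pre-tax P* = $61, Q* = 111; post-tax Q = 106.5; per-unit burden on consumers = $1.5.
Difference: $3 vs $1.5 → market A is larger by $1.5.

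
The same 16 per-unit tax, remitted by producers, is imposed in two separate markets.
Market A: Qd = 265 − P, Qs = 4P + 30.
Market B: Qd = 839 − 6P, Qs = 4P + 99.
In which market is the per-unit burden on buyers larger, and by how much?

Market A: pre-tax P* = 47, Q* = 218; post-tax Q = 205.2; per-unit burden on buyers = 12.8.
Market B: pre-tax P* = 74, Q* = 395; post-tax Q = 356.6; per-unit burden on buyers = 6.4.
Difference: 12.8 vs 6.4 → market A is larger by 6.4.

Market A, by 6.4.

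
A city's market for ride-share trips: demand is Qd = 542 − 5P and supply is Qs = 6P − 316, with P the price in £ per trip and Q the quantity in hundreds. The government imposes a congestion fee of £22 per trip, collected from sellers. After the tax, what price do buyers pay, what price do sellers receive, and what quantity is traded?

Buyers pay £90; sellers receive £68; quantity = 92.

Before the tax: set 542 − 5P = 6P − 316 → P* = £78, Q* = 152.
With the tax collected from sellers, supply shifts: Qs = 6(P − 22) − 316.
New equilibrium: buyers pay £90, sellers receive £68, Q = 92. (Wedge: Pb − Ps = 22.)
The less price-elastic side of the market bears the larger share of a per-unit tax.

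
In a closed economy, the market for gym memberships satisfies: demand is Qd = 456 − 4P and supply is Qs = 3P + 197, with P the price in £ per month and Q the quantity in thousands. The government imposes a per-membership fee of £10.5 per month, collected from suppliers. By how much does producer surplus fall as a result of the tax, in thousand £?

Producer surplus falls by £1794 thousand.

Before the tax: set 456 − 4P = 3P + 197 → P* = £37, Q* = 308.
With the tax collected from suppliers, supply shifts: Qs = 3(P − 10.5) + 197.
Solving gives Q = 290 with buyers paying £41.5 and suppliers receiving £31 (the £10.5 wedge).
ΔPS is the trapezoid between Q = 290 and Q = 308 of height £6: ½ · (308 + 290) · 6 = £1794.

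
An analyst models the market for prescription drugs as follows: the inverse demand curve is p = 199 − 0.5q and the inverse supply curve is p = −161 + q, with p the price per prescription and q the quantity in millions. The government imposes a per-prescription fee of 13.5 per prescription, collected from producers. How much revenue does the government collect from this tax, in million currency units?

Tax revenue = 3118.5 million.

Inverting to q(p) form: qd = 398 − 2p; qs = p + 161.
Before the tax: set 398 − 2p = p + 161 → p* = 79, q* = 240.
With the tax collected from producers, supply shifts: qs = (p − 13.5) + 161.
Solving gives q = 231 with consumers paying 83.5 and producers receiving 70 (the 13.5 wedge).
Revenue = t · Q = 13.5 · 231 = 3118.5.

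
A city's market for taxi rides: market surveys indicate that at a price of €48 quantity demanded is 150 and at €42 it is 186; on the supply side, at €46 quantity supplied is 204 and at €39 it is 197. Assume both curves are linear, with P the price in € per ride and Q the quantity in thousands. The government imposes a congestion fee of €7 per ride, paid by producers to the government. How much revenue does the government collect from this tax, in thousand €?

Tax revenue = €1344 thousand.

Demand slope: (186 − 150)/(42 − 48) = -6, so Qd = 438 − 6P.
Supply slope: (197 − 204)/(39 − 46) = 1, so Qs = P + 158.
Without the tax, 438 − 6P = P + 158 gives 7P = 280, so P* = €40 and Q* = 198.
With the tax collected from producers, supply shifts: Qs = (P − 7) + 158.
Solving gives Q = 192 with buyers paying €41 and producers receiving €34 (the €7 wedge).
Revenue = t · Q = 7 · 192 = €1344.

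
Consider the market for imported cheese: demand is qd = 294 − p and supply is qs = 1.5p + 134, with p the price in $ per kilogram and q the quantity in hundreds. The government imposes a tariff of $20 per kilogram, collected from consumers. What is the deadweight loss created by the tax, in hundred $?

Deadweight loss = $120 hundred.

Without the tax, 294 − p = 1.5p + 134 gives 2.5p = 160, so p* = $64 and q* = 230.
With the tax collected from consumers, demand (in seller-price terms) shifts: qd = 294 − (p + 20).
New equilibrium: consumers pay $76, sellers receive $56, q = 218. (Wedge: pb − ps = 20.)
Quantity falls by |ΔQ| = |230 − 218| = 12.
DWL = ½ · t · |ΔQ| = ½ · 20 · 12 = $120.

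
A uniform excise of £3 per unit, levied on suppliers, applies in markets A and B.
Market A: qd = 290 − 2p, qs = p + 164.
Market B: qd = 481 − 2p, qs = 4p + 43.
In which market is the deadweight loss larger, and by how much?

Market B, by £3.

Market A: pre-tax p* = £42, q* = 206; post-tax q = 204; deadweight loss = £3.
Market B: pre-tax p* = £73, q* = 335; post-tax q = 331; deadweight loss = £6.
Difference: £3 vs £6 → market B is larger by £3.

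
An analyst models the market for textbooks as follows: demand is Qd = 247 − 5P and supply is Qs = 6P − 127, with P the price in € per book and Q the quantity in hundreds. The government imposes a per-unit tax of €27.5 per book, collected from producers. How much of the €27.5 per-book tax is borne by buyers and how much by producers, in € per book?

Buyers bear €15 per book; producers bear €12.5 per book.

Before the tax: set 247 − 5P = 6P − 127 → P* = €34, Q* = 77.
With the tax collected from producers, supply shifts: Qs = 6(P − 27.5) − 127.
Solving gives Q = 2 with buyers paying €49 and producers receiving €21.5 (the €27.5 wedge).
Burden on buyers: €15; on producers: €12.5. (They sum to €27.5.)
The less price-elastic side of the market bears the larger share of a per-unit tax.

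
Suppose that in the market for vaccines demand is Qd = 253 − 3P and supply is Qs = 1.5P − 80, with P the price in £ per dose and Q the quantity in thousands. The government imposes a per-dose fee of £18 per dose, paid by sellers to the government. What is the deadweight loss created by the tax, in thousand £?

Before the tax: set 253 − 3P = 1.5P − 80 → P* = £74, Q* = 31.
With the tax collected from sellers, supply shifts: Qs = 1.5(P − 18) − 80.
New equilibrium: consumers pay £80, sellers receive £62, Q = 13. (Wedge: Pb − Ps = 18.)
Quantity falls by |ΔQ| = |31 − 13| = 18.
DWL = ½ · t · |ΔQ| = ½ · 18 · 18 = £162.

Deadweight loss = £162 thousand.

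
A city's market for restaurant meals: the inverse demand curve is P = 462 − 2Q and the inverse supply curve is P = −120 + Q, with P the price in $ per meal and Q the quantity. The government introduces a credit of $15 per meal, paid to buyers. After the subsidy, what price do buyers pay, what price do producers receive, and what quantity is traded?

Buyers pay $64; producers receive $79; quantity = 199.

Inverting to Q(P) form: Qd = 231 − 0.5P; Qs = P + 120.
Without the subsidy, 231 − 0.5P = P + 120 gives 1.5P = 111, so P* = $74 and Q* = 194.
With a per-unit subsidy paid to buyers, each effectively pays P − 15, so demand becomes Qd = 231 − 0.5(P − 15).
Solving gives Q = 199 with buyers paying $64 and producers receiving $79 (the $15 wedge).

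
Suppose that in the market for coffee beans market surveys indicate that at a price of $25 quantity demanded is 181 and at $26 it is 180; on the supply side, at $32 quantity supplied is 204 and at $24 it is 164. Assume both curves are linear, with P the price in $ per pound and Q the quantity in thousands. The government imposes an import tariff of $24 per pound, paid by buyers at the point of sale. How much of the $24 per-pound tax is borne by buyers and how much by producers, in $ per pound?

Buyers bear $20 per pound; producers bear $4 per pound.

Demand slope: (180 − 181)/(26 − 25) = -1, so Qd = 206 − P.
Supply slope: (164 − 204)/(24 − 32) = 5, so Qs = 5P + 44.
Before the tax: set 206 − P = 5P + 44 → P* = $27, Q* = 179.
With the tax collected from buyers, demand (in seller-price terms) shifts: Qd = 206 − (P + 24).
Solving gives Q = 159 with buyers paying $47 and producers receiving $23 (the $24 wedge).
Burden on buyers: $20; on producers: $4. (They sum to $24.)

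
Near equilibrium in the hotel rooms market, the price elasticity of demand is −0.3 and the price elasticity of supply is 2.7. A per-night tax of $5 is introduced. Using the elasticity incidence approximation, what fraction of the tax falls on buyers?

Buyers' share ≈ 0.9.

Incidence ratio: buyers' share ≈ εs / (εs + |εd|) = 2.7 / (2.7 + 0.3) = 0.9.
Supply is the more elastic side, so buyers bear the larger share.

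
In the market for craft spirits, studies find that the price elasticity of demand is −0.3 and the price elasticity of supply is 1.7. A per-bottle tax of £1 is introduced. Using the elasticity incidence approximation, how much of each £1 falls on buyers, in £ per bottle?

Incidence ratio: buyers' share ≈ εs / (εs + |εd|) = 1.7 / (1.7 + 0.3) = 0.85.
So buyers bear ≈ 0.85 × £1 = £0.85; sellers bear £0.15.

Buyers bear ≈ £0.85 per bottle.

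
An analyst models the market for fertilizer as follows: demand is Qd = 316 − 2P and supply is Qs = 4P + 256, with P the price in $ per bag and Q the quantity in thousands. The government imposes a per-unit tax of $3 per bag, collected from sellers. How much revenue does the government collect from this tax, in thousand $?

Tax revenue = $876 thousand.

Before the tax: set 316 − 2P = 4P + 256 → P* = $10, Q* = 296.
With the tax collected from sellers, supply shifts: Qs = 4(P − 3) + 256.
New equilibrium: consumers pay $12, sellers receive $9, Q = 292. (Wedge: Pb − Ps = 3.)
Revenue = t · Q = 3 · 292 = $876.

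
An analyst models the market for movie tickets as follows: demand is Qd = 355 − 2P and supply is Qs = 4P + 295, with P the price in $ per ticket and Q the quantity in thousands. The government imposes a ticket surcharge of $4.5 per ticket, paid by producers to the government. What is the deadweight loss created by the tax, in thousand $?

Without the tax, 355 − 2P = 4P + 295 gives 6P = 60, so P* = $10 and Q* = 335.
With the tax collected from producers, supply shifts: Qs = 4(P − 4.5) + 295.
New equilibrium: buyers pay $13, producers receive $8.5, Q = 329. (Wedge: Pb − Ps = 4.5.)
Quantity falls by |ΔQ| = |335 − 329| = 6.
DWL = ½ · t · |ΔQ| = ½ · 4.5 · 6 = $13.5.

Deadweight loss = $13.5 thousand.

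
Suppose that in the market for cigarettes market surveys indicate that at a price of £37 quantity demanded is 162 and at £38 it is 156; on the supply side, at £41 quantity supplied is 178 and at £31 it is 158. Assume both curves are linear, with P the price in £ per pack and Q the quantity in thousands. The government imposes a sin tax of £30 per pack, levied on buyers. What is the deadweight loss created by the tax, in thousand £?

Demand slope: (156 − 162)/(38 − 37) = -6, so Qd = 384 − 6P.
Supply slope: (158 − 178)/(31 − 41) = 2, so Qs = 2P + 96.
Before the tax: set 384 − 6P = 2P + 96 → P* = £36, Q* = 168.
With the tax collected from buyers, demand (in seller-price terms) shifts: Qd = 384 − 6(P + 30).
Solving gives Q = 123 with buyers paying £43.5 and producers receiving £13.5 (the £30 wedge).
Quantity falls by |ΔQ| = |168 − 123| = 45.
DWL = ½ · t · |ΔQ| = ½ · 30 · 45 = £675.

Deadweight loss = £675 thousand.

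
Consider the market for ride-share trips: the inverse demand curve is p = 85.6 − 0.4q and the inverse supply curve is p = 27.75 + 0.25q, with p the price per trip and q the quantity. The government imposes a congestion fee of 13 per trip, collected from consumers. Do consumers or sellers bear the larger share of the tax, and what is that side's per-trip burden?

Inverting to q(p) form: qd = 214 − 2.5p; qs = 4p − 111.
Without the tax, 214 − 2.5p = 4p − 111 gives 6.5p = 325, so p* = 50 and q* = 89.
With the tax collected from consumers, demand (in seller-price terms) shifts: qd = 214 − 2.5(p + 13).
Solving gives q = 69 with consumers paying 58 and sellers receiving 45 (the 13 wedge).
Per-trip burden: consumers 8, sellers 5.
Consumers take the larger share because demand is less price-elastic here (demand slope 2.5 vs supply slope 4).
The less price-elastic side of the market bears the larger share of a per-unit tax.

Consumers bear the larger share: 8 per trip.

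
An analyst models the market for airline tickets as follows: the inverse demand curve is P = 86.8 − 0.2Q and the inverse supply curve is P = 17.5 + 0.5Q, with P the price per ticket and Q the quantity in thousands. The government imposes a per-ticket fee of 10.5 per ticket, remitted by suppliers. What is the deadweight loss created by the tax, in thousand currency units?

Inverting to Q(P) form: Qd = 434 − 5P; Qs = 2P − 35.
Without the tax, 434 − 5P = 2P − 35 gives 7P = 469, so P* = 67 and Q* = 99.
With the tax collected from suppliers, supply shifts: Qs = 2(P − 10.5) − 35.
Solving gives Q = 84 with consumers paying 70 and suppliers receiving 59.5 (the 10.5 wedge).
Quantity falls by |ΔQ| = |99 − 84| = 15.
DWL = ½ · t · |ΔQ| = ½ · 10.5 · 15 = 78.75.

Deadweight loss = 78.75 thousand.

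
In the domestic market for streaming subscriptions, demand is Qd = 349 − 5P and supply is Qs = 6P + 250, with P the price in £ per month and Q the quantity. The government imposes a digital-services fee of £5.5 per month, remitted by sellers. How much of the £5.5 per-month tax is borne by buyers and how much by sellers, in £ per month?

Buyers bear £3 per month; sellers bear £2.5 per month.

Without the tax, 349 − 5P = 6P + 250 gives 11P = 99, so P* = £9 and Q* = 304.
With the tax collected from sellers, supply shifts: Qs = 6(P − 5.5) + 250.
Solving gives Q = 289 with buyers paying £12 and sellers receiving £6.5 (the £5.5 wedge).
Burden on buyers: £3; on sellers: £2.5. (They sum to £5.5.)
The less price-elastic side of the market bears the larger share of a per-unit tax.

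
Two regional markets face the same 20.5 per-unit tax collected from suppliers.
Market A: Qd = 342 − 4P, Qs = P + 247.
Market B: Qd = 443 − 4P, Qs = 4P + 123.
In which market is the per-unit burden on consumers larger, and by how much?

Market A: pre-tax P* = 19, Q* = 266; post-tax Q = 249.6; per-unit burden on consumers = 4.1.
Market B: pre-tax P* = 40, Q* = 283; post-tax Q = 242; per-unit burden on consumers = 10.25.
Difference: 4.1 vs 10.25 → market B is larger by 6.15.

Market B, by 6.15.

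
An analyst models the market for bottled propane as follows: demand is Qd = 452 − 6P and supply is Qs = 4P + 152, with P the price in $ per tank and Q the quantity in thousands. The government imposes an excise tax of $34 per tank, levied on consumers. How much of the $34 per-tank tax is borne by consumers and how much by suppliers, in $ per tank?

Consumers bear $13.6 per tank; suppliers bear $20.4 per tank.

Without the tax, 452 − 6P = 4P + 152 gives 10P = 300, so P* = $30 and Q* = 272.
With the tax collected from consumers, demand (in seller-price terms) shifts: Qd = 452 − 6(P + 34).
Solving gives Q = 190.4 with consumers paying $43.6 and suppliers receiving $9.6 (the $34 wedge).
Burden on consumers: $13.6; on suppliers: $20.4. (They sum to $34.)
The less price-elastic side of the market bears the larger share of a per-unit tax.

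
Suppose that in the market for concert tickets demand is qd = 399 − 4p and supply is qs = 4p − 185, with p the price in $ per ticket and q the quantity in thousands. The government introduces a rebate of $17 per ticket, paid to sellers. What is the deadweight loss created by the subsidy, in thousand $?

Without the subsidy, 399 − 4p = 4p − 185 gives 8p = 584, so p* = $73 and q* = 107.
With a per-unit subsidy paid to sellers, each receives p + 17 per unit sold, so supply becomes qs = 4(p + 17) − 185.
Solving gives q = 141 with buyers paying $64.5 and sellers receiving $81.5 (the $17 wedge).
Quantity rises by |ΔQ| = |107 − 141| = 34.
DWL = ½ · t · |ΔQ| = ½ · 17 · 34 = $289.

Deadweight loss = $289 thousand.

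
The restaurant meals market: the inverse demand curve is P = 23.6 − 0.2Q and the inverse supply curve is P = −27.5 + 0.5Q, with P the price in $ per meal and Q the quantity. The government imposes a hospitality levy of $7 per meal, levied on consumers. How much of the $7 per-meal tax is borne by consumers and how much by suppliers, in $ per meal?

Consumers bear $2 per meal; suppliers bear $5 per meal.

Rewrite in direct form: Qd = 118 − 5P and Qs = 2P + 55.
Without the tax, 118 − 5P = 2P + 55 gives 7P = 63, so P* = $9 and Q* = 73.
With the tax collected from consumers, demand (in seller-price terms) shifts: Qd = 118 − 5(P + 7).
Solving gives Q = 63 with consumers paying $11 and suppliers receiving $4 (the $7 wedge).
Burden on consumers: $2; on suppliers: $5. (They sum to $7.)
The less price-elastic side of the market bears the larger share of a per-unit tax.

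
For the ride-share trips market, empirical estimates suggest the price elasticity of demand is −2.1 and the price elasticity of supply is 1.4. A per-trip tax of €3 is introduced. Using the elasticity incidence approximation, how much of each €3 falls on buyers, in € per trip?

Incidence ratio: buyers' share ≈ εs / (εs + |εd|) = 1.4 / (1.4 + 2.1) = 0.4.
So buyers bear ≈ 0.4 × €3 = €1.2; suppliers bear €1.8.

Buyers bear ≈ €1.2 per trip.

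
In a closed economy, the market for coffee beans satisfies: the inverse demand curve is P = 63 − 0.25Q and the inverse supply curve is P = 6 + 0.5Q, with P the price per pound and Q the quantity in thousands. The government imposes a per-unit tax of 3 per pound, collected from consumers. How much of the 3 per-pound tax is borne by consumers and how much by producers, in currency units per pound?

Consumers bear 1 per pound; producers bear 2 per pound.

Inverting to Q(P) form: Qd = 252 − 4P; Qs = 2P − 12.
Without the tax, 252 − 4P = 2P − 12 gives 6P = 264, so P* = 44 and Q* = 76.
With the tax collected from consumers, demand (in seller-price terms) shifts: Qd = 252 − 4(P + 3).
New equilibrium: consumers pay 45, producers receive 42, Q = 72. (Wedge: Pb − Ps = 3.)
Burden on consumers: 1; on producers: 2. (They sum to 3.)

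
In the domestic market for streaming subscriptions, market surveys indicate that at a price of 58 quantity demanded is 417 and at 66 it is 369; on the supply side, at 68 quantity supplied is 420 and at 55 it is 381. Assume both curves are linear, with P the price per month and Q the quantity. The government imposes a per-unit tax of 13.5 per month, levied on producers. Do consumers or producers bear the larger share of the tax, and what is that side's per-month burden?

Producers bear the larger share: 9 per month.

Demand slope: (369 − 417)/(66 − 58) = -6, so Qd = 765 − 6P.
Supply slope: (381 − 420)/(55 − 68) = 3, so Qs = 3P + 216.
Before the tax: set 765 − 6P = 3P + 216 → P* = 61, Q* = 399.
With the tax collected from producers, supply shifts: Qs = 3(P − 13.5) + 216.
Solving gives Q = 372 with consumers paying 65.5 and producers receiving 52 (the 13.5 wedge).
Per-month burden: consumers 4.5, producers 9.
Producers take the larger share because supply is less price-elastic here (demand slope 6 vs supply slope 3).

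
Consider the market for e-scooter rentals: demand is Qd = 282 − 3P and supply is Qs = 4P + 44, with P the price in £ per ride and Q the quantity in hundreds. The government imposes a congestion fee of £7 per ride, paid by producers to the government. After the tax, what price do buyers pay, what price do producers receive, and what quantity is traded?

Buyers pay £38; producers receive £31; quantity = 168.

Before the tax: set 282 − 3P = 4P + 44 → P* = £34, Q* = 180.
With the tax collected from producers, supply shifts: Qs = 4(P − 7) + 44.
Solving gives Q = 168 with buyers paying £38 and producers receiving £31 (the £7 wedge).
The less price-elastic side of the market bears the larger share of a per-unit tax.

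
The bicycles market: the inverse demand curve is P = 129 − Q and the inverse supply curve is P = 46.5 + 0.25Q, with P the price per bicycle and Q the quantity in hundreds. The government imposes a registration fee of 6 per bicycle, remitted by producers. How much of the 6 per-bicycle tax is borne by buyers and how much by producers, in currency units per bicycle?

Rewrite in direct form: Qd = 129 − P and Qs = 4P − 186.
Without the tax, 129 − P = 4P − 186 gives 5P = 315, so P* = 63 and Q* = 66.
With the tax collected from producers, supply shifts: Qs = 4(P − 6) − 186.
New equilibrium: buyers pay 67.8, producers receive 61.8, Q = 61.2. (Wedge: Pb − Ps = 6.)
Burden on buyers: 4.8; on producers: 1.2. (They sum to 6.)
The less price-elastic side of the market bears the larger share of a per-unit tax.

Buyers bear 4.8 per bicycle; producers bear 1.2 per bicycle.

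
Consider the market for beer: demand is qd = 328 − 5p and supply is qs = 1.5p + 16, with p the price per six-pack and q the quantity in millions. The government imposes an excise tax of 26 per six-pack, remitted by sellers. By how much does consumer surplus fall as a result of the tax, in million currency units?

Consumer surplus falls by 438 million.

Without the tax, 328 − 5p = 1.5p + 16 gives 6.5p = 312, so p* = 48 and q* = 88.
With the tax collected from sellers, supply shifts: qs = 1.5(p − 26) + 16.
Solving gives q = 58 with buyers paying 54 and sellers receiving 28 (the 26 wedge).
ΔCS is the trapezoid between Q = 58 and Q = 88 of height 6: ½ · (88 + 58) · 6 = 438.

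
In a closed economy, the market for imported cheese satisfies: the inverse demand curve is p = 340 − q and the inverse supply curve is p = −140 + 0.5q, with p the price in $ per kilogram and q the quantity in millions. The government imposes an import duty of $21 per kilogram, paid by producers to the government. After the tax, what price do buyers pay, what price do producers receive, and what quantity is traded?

Inverting to q(p) form: qd = 340 − p; qs = 2p + 280.
Before the tax: set 340 − p = 2p + 280 → p* = $20, q* = 320.
With the tax collected from producers, supply shifts: qs = 2(p − 21) + 280.
Solving gives q = 306 with buyers paying $34 and producers receiving $13 (the $21 wedge).
The less price-elastic side of the market bears the larger share of a per-unit tax.

Buyers pay $34; producers receive $13; quantity = 306.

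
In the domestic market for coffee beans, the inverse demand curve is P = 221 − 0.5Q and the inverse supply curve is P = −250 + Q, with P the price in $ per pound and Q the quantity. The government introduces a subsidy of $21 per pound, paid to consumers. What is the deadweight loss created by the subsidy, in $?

Deadweight loss = $147.

Inverting to Q(P) form: Qd = 442 − 2P; Qs = P + 250.
Before the subsidy: set 442 − 2P = P + 250 → P* = $64, Q* = 314.
With a per-unit subsidy paid to consumers, each effectively pays P − 21, so demand becomes Qd = 442 − 2(P − 21).
New equilibrium: consumers pay $57, producers receive $78, Q = 328. (Wedge: Pb − Ps = −21.)
Quantity rises by |ΔQ| = |314 − 328| = 14.
DWL = ½ · t · |ΔQ| = ½ · 21 · 14 = $147.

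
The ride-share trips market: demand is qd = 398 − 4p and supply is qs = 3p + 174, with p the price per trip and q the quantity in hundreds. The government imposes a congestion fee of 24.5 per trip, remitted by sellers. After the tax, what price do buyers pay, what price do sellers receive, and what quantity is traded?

Buyers pay 42.5; sellers receive 18; quantity = 228.

Without the tax, 398 − 4p = 3p + 174 gives 7p = 224, so p* = 32 and q* = 270.
With the tax collected from sellers, supply shifts: qs = 3(p − 24.5) + 174.
New equilibrium: buyers pay 42.5, sellers receive 18, q = 228. (Wedge: pb − ps = 24.5.)
The less price-elastic side of the market bears the larger share of a per-unit tax.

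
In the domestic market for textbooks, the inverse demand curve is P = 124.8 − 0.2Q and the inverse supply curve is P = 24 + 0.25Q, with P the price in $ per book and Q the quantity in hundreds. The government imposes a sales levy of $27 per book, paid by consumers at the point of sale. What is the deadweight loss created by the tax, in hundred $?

Rewrite in direct form: Qd = 624 − 5P and Qs = 4P − 96.
Before the tax: set 624 − 5P = 4P − 96 → P* = $80, Q* = 224.
With the tax collected from consumers, demand (in seller-price terms) shifts: Qd = 624 − 5(P + 27).
New equilibrium: consumers pay $92, suppliers receive $65, Q = 164. (Wedge: Pb − Ps = 27.)
Quantity falls by |ΔQ| = |224 − 164| = 60.
DWL = ½ · t · |ΔQ| = ½ · 27 · 60 = $810.

Deadweight loss = $810 hundred.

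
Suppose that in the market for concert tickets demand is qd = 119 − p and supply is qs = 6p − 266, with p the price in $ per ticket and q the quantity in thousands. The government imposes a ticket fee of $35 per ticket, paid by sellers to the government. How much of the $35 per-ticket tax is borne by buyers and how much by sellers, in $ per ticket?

Before the tax: set 119 − p = 6p − 266 → p* = $55, q* = 64.
With the tax collected from sellers, supply shifts: qs = 6(p − 35) − 266.
Solving gives q = 34 with buyers paying $85 and sellers receiving $50 (the $35 wedge).
Burden on buyers: $30; on sellers: $5. (They sum to $35.)

Buyers bear $30 per ticket; sellers bear $5 per ticket.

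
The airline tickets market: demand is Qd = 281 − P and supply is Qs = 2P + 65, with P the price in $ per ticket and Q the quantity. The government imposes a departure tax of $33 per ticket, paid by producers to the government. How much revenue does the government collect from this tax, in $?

Before the tax: set 281 − P = 2P + 65 → P* = $72, Q* = 209.
With the tax collected from producers, supply shifts: Qs = 2(P − 33) + 65.
New equilibrium: consumers pay $94, producers receive $61, Q = 187. (Wedge: Pb − Ps = 33.)
Revenue = t · Q = 33 · 187 = $6171.

Tax revenue = $6171.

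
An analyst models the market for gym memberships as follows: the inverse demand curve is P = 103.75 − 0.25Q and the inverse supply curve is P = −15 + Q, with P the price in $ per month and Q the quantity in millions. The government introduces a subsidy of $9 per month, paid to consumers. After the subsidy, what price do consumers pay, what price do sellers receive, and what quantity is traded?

Consumers pay $78.2; sellers receive $87.2; quantity = 102.2.

Inverting to Q(P) form: Qd = 415 − 4P; Qs = P + 15.
Before the subsidy: set 415 − 4P = P + 15 → P* = $80, Q* = 95.
With a per-unit subsidy paid to consumers, each effectively pays P − 9, so demand becomes Qd = 415 − 4(P − 9).
New equilibrium: consumers pay $78.2, sellers receive $87.2, Q = 102.2. (Wedge: Pb − Ps = −9.)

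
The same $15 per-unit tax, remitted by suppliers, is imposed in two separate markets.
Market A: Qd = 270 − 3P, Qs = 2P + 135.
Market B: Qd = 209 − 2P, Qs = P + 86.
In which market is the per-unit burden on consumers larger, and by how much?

Market A, by $1.

Market A: pre-tax P* = $27, Q* = 189; post-tax Q = 171; per-unit burden on consumers = $6.
Market B: pre-tax P* = $41, Q* = 127; post-tax Q = 117; per-unit burden on consumers = $5.
Difference: $6 vs $5 → market A is larger by $1.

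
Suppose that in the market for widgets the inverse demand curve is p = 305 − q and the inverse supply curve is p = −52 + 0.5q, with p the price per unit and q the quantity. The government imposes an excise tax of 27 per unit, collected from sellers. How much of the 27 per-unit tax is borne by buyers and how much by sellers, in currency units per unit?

Buyers bear 18 per unit; sellers bear 9 per unit.

Rewrite in direct form: qd = 305 − p and qs = 2p + 104.
Before the tax: set 305 − p = 2p + 104 → p* = 67, q* = 238.
With the tax collected from sellers, supply shifts: qs = 2(p − 27) + 104.
New equilibrium: buyers pay 85, sellers receive 58, q = 220. (Wedge: pb − ps = 27.)
Burden on buyers: 18; on sellers: 9. (They sum to 27.)
The less price-elastic side of the market bears the larger share of a per-unit tax.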